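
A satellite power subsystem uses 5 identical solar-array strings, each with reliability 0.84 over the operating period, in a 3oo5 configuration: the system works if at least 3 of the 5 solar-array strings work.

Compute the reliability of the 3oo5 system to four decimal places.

R = Σ_{i=3}^{5} C(5,i) p^i (1−p)^{5−i} with p = 0.84
C(5,3)·0.84^3·0.16^2 = 0.151732
C(5,4)·0.84^4·0.16^1 = 0.398297
C(5,5)·0.84^5·0.16^0 = 0.418212
Sum = 0.9682

0.9682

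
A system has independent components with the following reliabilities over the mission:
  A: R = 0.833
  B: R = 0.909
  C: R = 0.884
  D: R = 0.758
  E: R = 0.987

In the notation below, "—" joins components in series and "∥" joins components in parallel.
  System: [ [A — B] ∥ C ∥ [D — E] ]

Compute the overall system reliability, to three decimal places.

0.993

Series (A and B): 0.83300 × 0.90900 = 0.75720
Series (D and E): 0.75800 × 0.98700 = 0.74815
Parallel ([0.75720], C, and [0.74815]): 1 − (1 − 0.75720)(1 − 0.88400)(1 − 0.74815) = 0.993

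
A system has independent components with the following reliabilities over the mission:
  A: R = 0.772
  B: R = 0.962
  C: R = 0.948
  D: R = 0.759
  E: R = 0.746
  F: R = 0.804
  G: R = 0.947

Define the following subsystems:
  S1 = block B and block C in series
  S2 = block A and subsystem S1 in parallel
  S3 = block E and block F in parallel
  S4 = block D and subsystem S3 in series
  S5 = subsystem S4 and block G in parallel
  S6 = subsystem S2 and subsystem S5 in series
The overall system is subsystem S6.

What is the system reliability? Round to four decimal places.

0.9655

Series (B and C): 0.962000 × 0.948000 = 0.911976
Parallel (A and [0.911976]): 1 − (1 − 0.772000)(1 − 0.911976) = 0.979931
Parallel (E and F): 1 − (1 − 0.746000)(1 − 0.804000) = 0.950216
Series (D and [0.950216]): 0.759000 × 0.950216 = 0.721214
Parallel ([0.721214] and G): 1 − (1 − 0.721214)(1 − 0.947000) = 0.985224
Series ([0.979931] and [0.985224]): 0.979931 × 0.985224 = 0.9655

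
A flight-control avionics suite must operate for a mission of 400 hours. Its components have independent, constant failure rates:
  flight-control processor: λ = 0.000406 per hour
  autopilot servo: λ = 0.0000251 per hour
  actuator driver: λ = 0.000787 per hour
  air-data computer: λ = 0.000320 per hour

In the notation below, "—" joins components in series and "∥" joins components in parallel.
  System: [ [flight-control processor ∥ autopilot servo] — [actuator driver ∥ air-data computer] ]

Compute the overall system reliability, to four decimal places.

0.9661

R(flight-control processor) = exp(−0.000406 × 400) = 0.850101
R(autopilot servo) = exp(−0.0000251 × 400) = 0.990010
R(actuator driver) = exp(−0.000787 × 400) = 0.729935
R(air-data computer) = exp(−0.000320 × 400) = 0.879853
Parallel (flight-control processor and autopilot servo): 1 − (1 − 0.850101)(1 − 0.990010) = 0.998503
Parallel (actuator driver and air-data computer): 1 − (1 − 0.729935)(1 − 0.879853) = 0.967553
Series ([0.998503] and [0.967553]): 0.998503 × 0.967553 = 0.9661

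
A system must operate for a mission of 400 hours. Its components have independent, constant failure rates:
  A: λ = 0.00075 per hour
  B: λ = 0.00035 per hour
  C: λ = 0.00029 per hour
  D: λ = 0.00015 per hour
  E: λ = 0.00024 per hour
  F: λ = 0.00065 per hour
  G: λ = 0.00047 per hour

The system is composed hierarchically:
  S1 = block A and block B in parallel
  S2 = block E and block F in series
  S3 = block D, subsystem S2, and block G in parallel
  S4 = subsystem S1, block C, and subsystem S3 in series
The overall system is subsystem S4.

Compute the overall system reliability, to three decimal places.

0.858

R(A) = exp(−0.00075 × 400) = 0.74082
R(B) = exp(−0.00035 × 400) = 0.86936
R(C) = exp(−0.00029 × 400) = 0.89048
R(D) = exp(−0.00015 × 400) = 0.94176
R(E) = exp(−0.00024 × 400) = 0.90846
R(F) = exp(−0.00065 × 400) = 0.77105
R(G) = exp(−0.00047 × 400) = 0.82861
Parallel (A and B): 1 − (1 − 0.74082)(1 − 0.86936) = 0.96614
Series (E and F): 0.90846 × 0.77105 = 0.70047
Parallel (D, [0.70047], and G): 1 − (1 − 0.94176)(1 − 0.70047)(1 − 0.82861) = 0.99701
Series ([0.96614], C, and [0.99701]): 0.96614 × 0.89048 × 0.99701 = 0.858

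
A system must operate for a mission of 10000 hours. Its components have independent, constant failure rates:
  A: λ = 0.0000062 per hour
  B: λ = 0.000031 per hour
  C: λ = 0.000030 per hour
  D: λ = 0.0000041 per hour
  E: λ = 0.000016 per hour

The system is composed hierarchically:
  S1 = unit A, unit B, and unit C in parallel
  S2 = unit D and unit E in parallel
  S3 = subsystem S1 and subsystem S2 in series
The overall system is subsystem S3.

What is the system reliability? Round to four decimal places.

0.9899

R(A) = exp(−0.0000062 × 10000) = 0.939883
R(B) = exp(−0.000031 × 10000) = 0.733447
R(C) = exp(−0.000030 × 10000) = 0.740818
R(D) = exp(−0.0000041 × 10000) = 0.959829
R(E) = exp(−0.000016 × 10000) = 0.852144
Parallel (A, B, and C): 1 − (1 − 0.939883)(1 − 0.733447)(1 − 0.740818) = 0.995847
Parallel (D and E): 1 − (1 − 0.959829)(1 − 0.852144) = 0.994060
Series ([0.995847] and [0.994060]): 0.995847 × 0.994060 = 0.9899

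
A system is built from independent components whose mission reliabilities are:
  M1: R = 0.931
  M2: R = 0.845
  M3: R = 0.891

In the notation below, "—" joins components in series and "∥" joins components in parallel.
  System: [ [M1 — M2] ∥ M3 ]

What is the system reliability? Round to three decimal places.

0.977

Series (M1 and M2): 0.93100 × 0.84500 = 0.78670
Parallel ([0.78670] and M3): 1 − (1 − 0.78670)(1 − 0.89100) = 0.977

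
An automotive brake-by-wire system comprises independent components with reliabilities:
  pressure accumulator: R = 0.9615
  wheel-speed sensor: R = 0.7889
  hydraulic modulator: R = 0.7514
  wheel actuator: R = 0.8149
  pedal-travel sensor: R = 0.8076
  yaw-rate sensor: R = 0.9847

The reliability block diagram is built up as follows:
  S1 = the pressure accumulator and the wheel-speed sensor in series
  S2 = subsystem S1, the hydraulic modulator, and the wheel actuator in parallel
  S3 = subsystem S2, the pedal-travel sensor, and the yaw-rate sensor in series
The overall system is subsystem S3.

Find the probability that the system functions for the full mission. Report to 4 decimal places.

0.7864

Series (pressure accumulator and wheel-speed sensor): 0.961500 × 0.788900 = 0.758527
Parallel ([0.758527], hydraulic modulator, and wheel actuator): 1 − (1 − 0.758527)(1 − 0.751400)(1 − 0.814900) = 0.988888
Series ([0.988888], pedal-travel sensor, and yaw-rate sensor): 0.988888 × 0.807600 × 0.984700 = 0.7864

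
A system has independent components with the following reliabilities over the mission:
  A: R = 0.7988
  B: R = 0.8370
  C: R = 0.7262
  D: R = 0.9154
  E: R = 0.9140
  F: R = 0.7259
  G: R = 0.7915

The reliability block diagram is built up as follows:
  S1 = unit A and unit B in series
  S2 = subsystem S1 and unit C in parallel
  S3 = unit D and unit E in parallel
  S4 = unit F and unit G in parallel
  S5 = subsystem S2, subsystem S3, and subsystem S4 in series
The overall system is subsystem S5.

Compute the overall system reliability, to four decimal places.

0.8511

Series (A and B): 0.798800 × 0.837000 = 0.668596
Parallel ([0.668596] and C): 1 − (1 − 0.668596)(1 − 0.726200) = 0.909262
Parallel (D and E): 1 − (1 − 0.915400)(1 − 0.914000) = 0.992724
Parallel (F and G): 1 − (1 − 0.725900)(1 − 0.791500) = 0.942850
Series ([0.909262], [0.992724], and [0.942850]): 0.909262 × 0.992724 × 0.942850 = 0.8511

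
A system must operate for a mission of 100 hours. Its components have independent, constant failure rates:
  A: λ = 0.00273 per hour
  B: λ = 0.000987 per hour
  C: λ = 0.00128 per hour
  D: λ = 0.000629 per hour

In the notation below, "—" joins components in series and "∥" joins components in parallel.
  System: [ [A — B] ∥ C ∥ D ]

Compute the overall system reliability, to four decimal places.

0.9977

R(A) = exp(−0.00273 × 100) = 0.761093
R(B) = exp(−0.000987 × 100) = 0.906014
R(C) = exp(−0.00128 × 100) = 0.879853
R(D) = exp(−0.000629 × 100) = 0.939037
Series (A and B): 0.761093 × 0.906014 = 0.689561
Parallel ([0.689561], C, and D): 1 − (1 − 0.689561)(1 − 0.879853)(1 − 0.939037) = 0.9977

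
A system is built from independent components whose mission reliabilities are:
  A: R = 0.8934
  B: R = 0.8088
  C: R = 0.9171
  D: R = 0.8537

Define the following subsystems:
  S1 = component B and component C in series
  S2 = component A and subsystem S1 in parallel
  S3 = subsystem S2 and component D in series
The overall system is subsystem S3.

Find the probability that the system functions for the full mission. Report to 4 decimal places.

0.8302

Series (B and C): 0.808800 × 0.917100 = 0.741750
Parallel (A and [0.741750]): 1 − (1 − 0.893400)(1 − 0.741750) = 0.972471
Series ([0.972471] and D): 0.972471 × 0.853700 = 0.8302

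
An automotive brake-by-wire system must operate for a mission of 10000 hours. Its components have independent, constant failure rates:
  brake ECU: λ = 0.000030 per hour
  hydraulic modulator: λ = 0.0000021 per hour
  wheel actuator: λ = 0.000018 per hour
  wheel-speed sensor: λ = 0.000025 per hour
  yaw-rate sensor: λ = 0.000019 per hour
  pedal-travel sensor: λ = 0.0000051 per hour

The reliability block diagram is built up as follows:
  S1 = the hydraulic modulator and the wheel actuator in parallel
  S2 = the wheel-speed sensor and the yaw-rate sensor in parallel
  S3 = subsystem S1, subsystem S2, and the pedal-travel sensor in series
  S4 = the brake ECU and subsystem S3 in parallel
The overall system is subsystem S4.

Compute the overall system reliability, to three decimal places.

R(brake ECU) = exp(−0.000030 × 10000) = 0.74082
R(hydraulic modulator) = exp(−0.0000021 × 10000) = 0.97922
R(wheel actuator) = exp(−0.000018 × 10000) = 0.83527
R(wheel-speed sensor) = exp(−0.000025 × 10000) = 0.77880
R(yaw-rate sensor) = exp(−0.000019 × 10000) = 0.82696
R(pedal-travel sensor) = exp(−0.0000051 × 10000) = 0.95028
Parallel (hydraulic modulator and wheel actuator): 1 − (1 − 0.97922)(1 − 0.83527) = 0.99658
Parallel (wheel-speed sensor and yaw-rate sensor): 1 − (1 − 0.77880)(1 − 0.82696) = 0.96172
Series ([0.99658], [0.96172], and pedal-travel sensor): 0.99658 × 0.96172 × 0.95028 = 0.91078
Parallel (brake ECU and [0.91078]): 1 − (1 − 0.74082)(1 − 0.91078) = 0.977

0.977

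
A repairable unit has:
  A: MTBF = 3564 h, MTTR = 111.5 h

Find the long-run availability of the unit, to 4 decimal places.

A(A) = MTBF/(MTBF+MTTR) = 3564/(3564+111.5) = 0.9697

0.9697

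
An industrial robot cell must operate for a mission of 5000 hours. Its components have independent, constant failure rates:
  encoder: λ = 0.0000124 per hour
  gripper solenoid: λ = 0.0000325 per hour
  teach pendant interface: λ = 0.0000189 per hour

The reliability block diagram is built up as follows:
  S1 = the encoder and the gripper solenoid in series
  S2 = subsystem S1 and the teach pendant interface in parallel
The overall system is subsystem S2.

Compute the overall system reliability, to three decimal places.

R(encoder) = exp(−0.0000124 × 5000) = 0.93988
R(gripper solenoid) = exp(−0.0000325 × 5000) = 0.85002
R(teach pendant interface) = exp(−0.0000189 × 5000) = 0.90983
Series (encoder and gripper solenoid): 0.93988 × 0.85002 = 0.79892
Parallel ([0.79892] and teach pendant interface): 1 − (1 − 0.79892)(1 − 0.90983) = 0.982

0.982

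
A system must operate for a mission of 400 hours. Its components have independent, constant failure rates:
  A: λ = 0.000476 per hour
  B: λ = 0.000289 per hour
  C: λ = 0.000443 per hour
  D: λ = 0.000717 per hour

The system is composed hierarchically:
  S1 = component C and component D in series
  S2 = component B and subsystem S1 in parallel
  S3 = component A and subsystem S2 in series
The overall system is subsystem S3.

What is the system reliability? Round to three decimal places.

0.793

R(A) = exp(−0.000476 × 400) = 0.82663
R(B) = exp(−0.000289 × 400) = 0.89083
R(C) = exp(−0.000443 × 400) = 0.83761
R(D) = exp(−0.000717 × 400) = 0.75066
Series (C and D): 0.83761 × 0.75066 = 0.62876
Parallel (B and [0.62876]): 1 − (1 − 0.89083)(1 − 0.62876) = 0.95947
Series (A and [0.95947]): 0.82663 × 0.95947 = 0.793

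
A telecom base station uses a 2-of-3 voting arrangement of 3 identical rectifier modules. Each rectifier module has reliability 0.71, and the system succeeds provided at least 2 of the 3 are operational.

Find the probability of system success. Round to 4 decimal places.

0.7965

R = Σ_{i=2}^{3} C(3,i) p^i (1−p)^{3−i} with p = 0.71
C(3,2)·0.71^2·0.29^1 = 0.438567
C(3,3)·0.71^3·0.29^0 = 0.357911
Sum = 0.7965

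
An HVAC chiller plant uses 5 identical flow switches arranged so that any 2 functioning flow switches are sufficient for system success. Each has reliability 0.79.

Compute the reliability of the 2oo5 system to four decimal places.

R = Σ_{i=2}^{5} C(5,i) p^i (1−p)^{5−i} with p = 0.79
C(5,2)·0.79^2·0.21^3 = 0.057798
C(5,3)·0.79^3·0.21^2 = 0.217430
C(5,4)·0.79^4·0.21^1 = 0.408976
C(5,5)·0.79^5·0.21^0 = 0.307706
Sum = 0.9919

0.9919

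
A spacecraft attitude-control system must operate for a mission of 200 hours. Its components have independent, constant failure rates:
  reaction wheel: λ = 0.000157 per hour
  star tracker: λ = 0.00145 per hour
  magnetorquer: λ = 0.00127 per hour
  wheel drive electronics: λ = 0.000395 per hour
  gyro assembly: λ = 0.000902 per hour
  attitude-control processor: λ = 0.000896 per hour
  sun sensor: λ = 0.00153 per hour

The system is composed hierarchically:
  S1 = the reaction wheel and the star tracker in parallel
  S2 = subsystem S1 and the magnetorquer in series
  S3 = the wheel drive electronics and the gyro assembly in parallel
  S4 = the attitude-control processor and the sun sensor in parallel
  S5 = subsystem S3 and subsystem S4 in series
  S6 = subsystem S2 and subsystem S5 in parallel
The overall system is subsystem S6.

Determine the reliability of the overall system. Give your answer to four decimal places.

R(reaction wheel) = exp(−0.000157 × 200) = 0.969088
R(star tracker) = exp(−0.00145 × 200) = 0.748264
R(magnetorquer) = exp(−0.00127 × 200) = 0.775692
R(wheel drive electronics) = exp(−0.000395 × 200) = 0.924040
R(gyro assembly) = exp(−0.000902 × 200) = 0.834936
R(attitude-control processor) = exp(−0.000896 × 200) = 0.835939
R(sun sensor) = exp(−0.00153 × 200) = 0.736387
Parallel (reaction wheel and star tracker): 1 − (1 − 0.969088)(1 − 0.748264) = 0.992218
Series ([0.992218] and magnetorquer): 0.992218 × 0.775692 = 0.769656
Parallel (wheel drive electronics and gyro assembly): 1 − (1 − 0.924040)(1 − 0.834936) = 0.987462
Parallel (attitude-control processor and sun sensor): 1 − (1 − 0.835939)(1 − 0.736387) = 0.956751
Series ([0.987462] and [0.956751]): 0.987462 × 0.956751 = 0.944755
Parallel ([0.769656] and [0.944755]): 1 − (1 − 0.769656)(1 − 0.944755) = 0.9873

0.9873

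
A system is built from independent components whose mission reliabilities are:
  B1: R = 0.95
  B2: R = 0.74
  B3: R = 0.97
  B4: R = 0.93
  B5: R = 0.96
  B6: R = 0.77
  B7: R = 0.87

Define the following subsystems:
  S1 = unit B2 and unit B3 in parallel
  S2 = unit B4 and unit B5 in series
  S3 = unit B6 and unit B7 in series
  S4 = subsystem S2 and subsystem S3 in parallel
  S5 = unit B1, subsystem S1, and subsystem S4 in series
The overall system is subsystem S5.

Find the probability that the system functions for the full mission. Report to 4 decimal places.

0.9092

Parallel (B2 and B3): 1 − (1 − 0.740000)(1 − 0.970000) = 0.992200
Series (B4 and B5): 0.930000 × 0.960000 = 0.892800
Series (B6 and B7): 0.770000 × 0.870000 = 0.669900
Parallel ([0.892800] and [0.669900]): 1 − (1 − 0.892800)(1 − 0.669900) = 0.964613
Series (B1, [0.992200], and [0.964613]): 0.950000 × 0.992200 × 0.964613 = 0.9092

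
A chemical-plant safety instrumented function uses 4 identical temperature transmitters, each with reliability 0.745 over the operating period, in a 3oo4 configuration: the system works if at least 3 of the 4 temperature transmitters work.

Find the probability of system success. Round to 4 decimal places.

0.7298

R = Σ_{i=3}^{4} C(4,i) p^i (1−p)^{4−i} with p = 0.745
C(4,3)·0.745^3·0.255^1 = 0.421763
C(4,4)·0.745^4·0.255^0 = 0.308053
Sum = 0.7298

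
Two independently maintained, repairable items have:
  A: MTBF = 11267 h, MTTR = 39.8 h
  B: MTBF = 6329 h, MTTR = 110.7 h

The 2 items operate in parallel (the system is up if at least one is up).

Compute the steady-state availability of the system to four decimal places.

A(A) = MTBF/(MTBF+MTTR) = 11267/(11267+39.8) = 0.996480
A(B) = MTBF/(MTBF+MTTR) = 6329/(6329+110.7) = 0.982810
Parallel availability: 1 − (1 − 0.996480)(1 − 0.982810) = 0.9999

0.9999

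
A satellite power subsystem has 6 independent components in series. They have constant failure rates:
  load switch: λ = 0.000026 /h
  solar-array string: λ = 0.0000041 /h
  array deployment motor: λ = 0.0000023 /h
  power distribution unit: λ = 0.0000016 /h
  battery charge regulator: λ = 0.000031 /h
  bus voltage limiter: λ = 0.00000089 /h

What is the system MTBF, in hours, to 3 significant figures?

Series of exponential components: λ_sys = Σ λ_i
λ_sys = 0.000026 + 0.0000041 + 0.0000023 + 0.0000016 + 0.000031 + 0.00000089 = 6.5890e-05 /h
MTBF = 1 / λ_sys = 15200 h

15200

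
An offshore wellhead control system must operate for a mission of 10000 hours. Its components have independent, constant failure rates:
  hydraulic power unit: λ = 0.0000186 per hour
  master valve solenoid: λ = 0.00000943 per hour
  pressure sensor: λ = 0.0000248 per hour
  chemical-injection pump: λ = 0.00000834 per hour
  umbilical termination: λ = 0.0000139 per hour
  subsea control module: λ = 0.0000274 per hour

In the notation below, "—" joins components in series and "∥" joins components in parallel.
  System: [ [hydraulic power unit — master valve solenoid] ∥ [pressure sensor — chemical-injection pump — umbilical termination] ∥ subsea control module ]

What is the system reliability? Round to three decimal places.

R(hydraulic power unit) = exp(−0.0000186 × 10000) = 0.83027
R(master valve solenoid) = exp(−0.00000943 × 10000) = 0.91001
R(pressure sensor) = exp(−0.0000248 × 10000) = 0.78036
R(chemical-injection pump) = exp(−0.00000834 × 10000) = 0.91998
R(umbilical termination) = exp(−0.0000139 × 10000) = 0.87023
R(subsea control module) = exp(−0.0000274 × 10000) = 0.76033
Series (hydraulic power unit and master valve solenoid): 0.83027 × 0.91001 = 0.75555
Series (pressure sensor, chemical-injection pump, and umbilical termination): 0.78036 × 0.91998 × 0.87023 = 0.62475
Parallel ([0.75555], [0.62475], and subsea control module): 1 − (1 − 0.75555)(1 − 0.62475)(1 − 0.76033) = 0.978

0.978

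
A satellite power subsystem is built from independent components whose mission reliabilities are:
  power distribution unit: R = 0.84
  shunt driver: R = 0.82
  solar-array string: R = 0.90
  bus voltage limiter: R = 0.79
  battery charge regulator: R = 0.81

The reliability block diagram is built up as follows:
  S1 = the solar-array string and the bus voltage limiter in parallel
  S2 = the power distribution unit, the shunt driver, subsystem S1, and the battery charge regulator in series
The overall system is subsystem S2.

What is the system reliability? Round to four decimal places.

0.5462

Parallel (solar-array string and bus voltage limiter): 1 − (1 − 0.900000)(1 − 0.790000) = 0.979000
Series (power distribution unit, shunt driver, [0.979000], and battery charge regulator): 0.840000 × 0.820000 × 0.979000 × 0.810000 = 0.5462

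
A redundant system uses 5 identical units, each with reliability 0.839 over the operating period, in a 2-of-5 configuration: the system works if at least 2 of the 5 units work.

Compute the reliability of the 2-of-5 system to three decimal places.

0.997

R = Σ_{i=2}^{5} C(5,i) p^i (1−p)^{5−i} with p = 0.839
C(5,2)·0.839^2·0.161^3 = 0.02938
C(5,3)·0.839^3·0.161^2 = 0.15309
C(5,4)·0.839^4·0.161^1 = 0.39888
C(5,5)·0.839^5·0.161^0 = 0.41573
Sum = 0.997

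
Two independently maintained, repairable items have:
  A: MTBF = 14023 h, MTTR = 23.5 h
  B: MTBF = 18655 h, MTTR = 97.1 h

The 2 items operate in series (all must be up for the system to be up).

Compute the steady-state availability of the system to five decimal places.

A(A) = MTBF/(MTBF+MTTR) = 14023/(14023+23.5) = 0.998327
A(B) = MTBF/(MTBF+MTTR) = 18655/(18655+97.1) = 0.994822
Series availability: 0.998327 × 0.994822 = 0.99316

0.99316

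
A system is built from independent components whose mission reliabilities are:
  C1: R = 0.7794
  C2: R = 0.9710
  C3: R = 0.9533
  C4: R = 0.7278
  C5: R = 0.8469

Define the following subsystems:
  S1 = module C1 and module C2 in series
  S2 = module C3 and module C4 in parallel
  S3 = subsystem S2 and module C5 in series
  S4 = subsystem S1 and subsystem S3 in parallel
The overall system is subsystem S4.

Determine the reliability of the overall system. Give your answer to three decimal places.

Series (C1 and C2): 0.77940 × 0.97100 = 0.75680
Parallel (C3 and C4): 1 − (1 − 0.95330)(1 − 0.72780) = 0.98729
Series ([0.98729] and C5): 0.98729 × 0.84690 = 0.83614
Parallel ([0.75680] and [0.83614]): 1 − (1 − 0.75680)(1 − 0.83614) = 0.960

0.960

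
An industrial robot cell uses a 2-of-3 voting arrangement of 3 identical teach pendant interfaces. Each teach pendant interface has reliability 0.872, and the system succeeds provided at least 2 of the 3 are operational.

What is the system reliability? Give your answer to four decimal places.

0.9550

R = Σ_{i=2}^{3} C(3,i) p^i (1−p)^{3−i} with p = 0.872
C(3,2)·0.872^2·0.128^1 = 0.291987
C(3,3)·0.872^3·0.128^0 = 0.663055
Sum = 0.9550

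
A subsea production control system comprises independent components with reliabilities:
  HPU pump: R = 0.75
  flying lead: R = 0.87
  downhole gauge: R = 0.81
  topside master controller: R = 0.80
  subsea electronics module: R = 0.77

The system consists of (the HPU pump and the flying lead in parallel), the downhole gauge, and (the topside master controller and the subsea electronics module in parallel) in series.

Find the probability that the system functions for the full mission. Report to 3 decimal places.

Parallel (HPU pump and flying lead): 1 − (1 − 0.75000)(1 − 0.87000) = 0.96750
Parallel (topside master controller and subsea electronics module): 1 − (1 − 0.80000)(1 − 0.77000) = 0.95400
Series ([0.96750], downhole gauge, and [0.95400]): 0.96750 × 0.81000 × 0.95400 = 0.748

0.748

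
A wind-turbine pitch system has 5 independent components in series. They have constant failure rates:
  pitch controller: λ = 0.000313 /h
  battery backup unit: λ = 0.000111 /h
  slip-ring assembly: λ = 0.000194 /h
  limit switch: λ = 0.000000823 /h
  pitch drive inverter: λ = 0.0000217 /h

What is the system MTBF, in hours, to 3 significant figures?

Series of exponential components: λ_sys = Σ λ_i
λ_sys = 0.000313 + 0.000111 + 0.000194 + 0.000000823 + 0.0000217 = 6.4052e-04 /h
MTBF = 1 / λ_sys = 1560 h

1560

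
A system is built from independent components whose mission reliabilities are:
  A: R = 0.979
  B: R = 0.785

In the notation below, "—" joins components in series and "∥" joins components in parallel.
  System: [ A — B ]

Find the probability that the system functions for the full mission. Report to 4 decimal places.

0.7685

Series (A and B): 0.979000 × 0.785000 = 0.7685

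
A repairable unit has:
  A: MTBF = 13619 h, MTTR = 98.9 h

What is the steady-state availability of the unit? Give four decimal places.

0.9928

A(A) = MTBF/(MTBF+MTTR) = 13619/(13619+98.9) = 0.9928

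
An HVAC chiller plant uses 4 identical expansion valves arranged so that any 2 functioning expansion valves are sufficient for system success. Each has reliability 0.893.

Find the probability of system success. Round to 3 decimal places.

R = Σ_{i=2}^{4} C(4,i) p^i (1−p)^{4−i} with p = 0.893
C(4,2)·0.893^2·0.107^2 = 0.05478
C(4,3)·0.893^3·0.107^1 = 0.30479
C(4,4)·0.893^4·0.107^0 = 0.63592
Sum = 0.995

0.995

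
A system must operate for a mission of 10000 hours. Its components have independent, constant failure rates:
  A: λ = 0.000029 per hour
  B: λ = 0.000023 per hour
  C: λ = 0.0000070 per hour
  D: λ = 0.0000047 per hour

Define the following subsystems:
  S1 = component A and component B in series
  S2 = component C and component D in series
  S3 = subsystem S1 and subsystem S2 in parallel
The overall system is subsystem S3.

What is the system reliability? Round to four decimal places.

0.9552

R(A) = exp(−0.000029 × 10000) = 0.748264
R(B) = exp(−0.000023 × 10000) = 0.794534
R(C) = exp(−0.0000070 × 10000) = 0.932394
R(D) = exp(−0.0000047 × 10000) = 0.954087
Series (A and B): 0.748264 × 0.794534 = 0.594521
Series (C and D): 0.932394 × 0.954087 = 0.889585
Parallel ([0.594521] and [0.889585]): 1 − (1 − 0.594521)(1 − 0.889585) = 0.9552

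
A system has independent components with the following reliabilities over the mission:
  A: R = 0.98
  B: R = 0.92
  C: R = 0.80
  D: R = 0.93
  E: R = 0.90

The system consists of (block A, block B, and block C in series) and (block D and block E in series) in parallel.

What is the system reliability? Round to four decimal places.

Series (A, B, and C): 0.980000 × 0.920000 × 0.800000 = 0.721280
Series (D and E): 0.930000 × 0.900000 = 0.837000
Parallel ([0.721280] and [0.837000]): 1 − (1 − 0.721280)(1 − 0.837000) = 0.9546

0.9546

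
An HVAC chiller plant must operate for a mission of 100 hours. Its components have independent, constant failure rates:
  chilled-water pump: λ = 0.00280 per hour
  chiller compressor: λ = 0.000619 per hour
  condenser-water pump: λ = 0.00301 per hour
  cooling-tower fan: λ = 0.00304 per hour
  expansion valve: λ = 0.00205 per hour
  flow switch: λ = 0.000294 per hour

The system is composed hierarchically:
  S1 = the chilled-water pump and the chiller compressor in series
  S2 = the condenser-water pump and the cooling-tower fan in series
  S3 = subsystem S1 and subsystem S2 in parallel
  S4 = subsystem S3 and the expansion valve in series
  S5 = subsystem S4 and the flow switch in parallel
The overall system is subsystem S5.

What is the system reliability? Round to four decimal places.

R(chilled-water pump) = exp(−0.00280 × 100) = 0.755784
R(chiller compressor) = exp(−0.000619 × 100) = 0.939977
R(condenser-water pump) = exp(−0.00301 × 100) = 0.740078
R(cooling-tower fan) = exp(−0.00304 × 100) = 0.737861
R(expansion valve) = exp(−0.00205 × 100) = 0.814647
R(flow switch) = exp(−0.000294 × 100) = 0.971028
Series (chilled-water pump and chiller compressor): 0.755784 × 0.939977 = 0.710420
Series (condenser-water pump and cooling-tower fan): 0.740078 × 0.737861 = 0.546075
Parallel ([0.710420] and [0.546075]): 1 − (1 − 0.710420)(1 − 0.546075) = 0.868552
Series ([0.868552] and expansion valve): 0.868552 × 0.814647 = 0.707563
Parallel ([0.707563] and flow switch): 1 − (1 − 0.707563)(1 − 0.971028) = 0.9915

0.9915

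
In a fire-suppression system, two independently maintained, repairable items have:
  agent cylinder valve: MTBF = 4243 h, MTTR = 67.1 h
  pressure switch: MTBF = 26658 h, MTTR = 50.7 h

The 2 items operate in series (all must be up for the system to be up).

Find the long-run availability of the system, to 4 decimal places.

0.9826

A(agent cylinder valve) = MTBF/(MTBF+MTTR) = 4243/(4243+67.1) = 0.984432
A(pressure switch) = MTBF/(MTBF+MTTR) = 26658/(26658+50.7) = 0.998102
Series availability: 0.984432 × 0.998102 = 0.9826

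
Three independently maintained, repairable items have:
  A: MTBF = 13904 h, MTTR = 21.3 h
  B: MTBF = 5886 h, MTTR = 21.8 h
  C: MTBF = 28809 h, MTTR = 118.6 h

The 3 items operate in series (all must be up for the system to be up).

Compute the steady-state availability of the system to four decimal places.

A(A) = MTBF/(MTBF+MTTR) = 13904/(13904+21.3) = 0.998470
A(B) = MTBF/(MTBF+MTTR) = 5886/(5886+21.8) = 0.996310
A(C) = MTBF/(MTBF+MTTR) = 28809/(28809+118.6) = 0.995900
Series availability: 0.998470 × 0.996310 × 0.995900 = 0.9907

0.9907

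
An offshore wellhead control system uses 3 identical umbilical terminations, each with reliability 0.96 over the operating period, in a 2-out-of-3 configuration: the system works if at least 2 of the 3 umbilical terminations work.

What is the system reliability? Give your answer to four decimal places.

R = Σ_{i=2}^{3} C(3,i) p^i (1−p)^{3−i} with p = 0.96
C(3,2)·0.96^2·0.04^1 = 0.110592
C(3,3)·0.96^3·0.04^0 = 0.884736
Sum = 0.9953

0.9953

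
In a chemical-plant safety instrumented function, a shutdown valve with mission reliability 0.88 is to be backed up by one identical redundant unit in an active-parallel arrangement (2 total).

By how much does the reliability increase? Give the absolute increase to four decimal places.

R_before = 0.88
R_after = 1 − (1 − 0.88)^2 = 0.9856
ΔR = 0.9856 − 0.88 = 0.1056

0.1056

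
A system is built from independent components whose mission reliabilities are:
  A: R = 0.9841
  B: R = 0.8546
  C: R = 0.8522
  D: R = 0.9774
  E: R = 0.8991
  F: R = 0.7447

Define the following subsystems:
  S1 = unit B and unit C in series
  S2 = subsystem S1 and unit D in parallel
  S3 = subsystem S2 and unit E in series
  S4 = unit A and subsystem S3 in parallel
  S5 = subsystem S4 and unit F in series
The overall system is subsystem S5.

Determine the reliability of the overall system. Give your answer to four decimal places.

Series (B and C): 0.854600 × 0.852200 = 0.728290
Parallel ([0.728290] and D): 1 − (1 − 0.728290)(1 − 0.977400) = 0.993859
Series ([0.993859] and E): 0.993859 × 0.899100 = 0.893579
Parallel (A and [0.893579]): 1 − (1 − 0.984100)(1 − 0.893579) = 0.998308
Series ([0.998308] and F): 0.998308 × 0.744700 = 0.7434

0.7434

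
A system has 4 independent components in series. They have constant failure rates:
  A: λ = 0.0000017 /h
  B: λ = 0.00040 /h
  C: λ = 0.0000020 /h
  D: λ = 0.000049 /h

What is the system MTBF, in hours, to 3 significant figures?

Series of exponential components: λ_sys = Σ λ_i
λ_sys = 0.0000017 + 0.00040 + 0.0000020 + 0.000049 = 4.5270e-04 /h
MTBF = 1 / λ_sys = 2210 h

2210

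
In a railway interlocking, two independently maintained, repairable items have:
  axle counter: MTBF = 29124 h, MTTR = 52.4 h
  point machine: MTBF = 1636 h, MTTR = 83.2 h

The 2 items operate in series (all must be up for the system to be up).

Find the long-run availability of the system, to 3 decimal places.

0.950

A(axle counter) = MTBF/(MTBF+MTTR) = 29124/(29124+52.4) = 0.998204
A(point machine) = MTBF/(MTBF+MTTR) = 1636/(1636+83.2) = 0.951605
Series availability: 0.998204 × 0.951605 = 0.950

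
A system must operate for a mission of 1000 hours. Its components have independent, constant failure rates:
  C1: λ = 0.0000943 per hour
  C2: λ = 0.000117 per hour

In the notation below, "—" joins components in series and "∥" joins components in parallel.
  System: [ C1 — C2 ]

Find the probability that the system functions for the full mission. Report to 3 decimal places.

0.810

R(C1) = exp(−0.0000943 × 1000) = 0.91001
R(C2) = exp(−0.000117 × 1000) = 0.88959
Series (C1 and C2): 0.91001 × 0.88959 = 0.810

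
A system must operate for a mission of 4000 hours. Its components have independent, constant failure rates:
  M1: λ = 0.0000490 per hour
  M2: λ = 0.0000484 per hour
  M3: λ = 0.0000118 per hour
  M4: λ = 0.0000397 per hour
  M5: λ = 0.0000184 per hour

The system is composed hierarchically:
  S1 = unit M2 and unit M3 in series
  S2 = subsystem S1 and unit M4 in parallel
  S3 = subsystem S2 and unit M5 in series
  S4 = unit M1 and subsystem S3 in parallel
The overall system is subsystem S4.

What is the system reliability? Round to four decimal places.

R(M1) = exp(−0.0000490 × 4000) = 0.822012
R(M2) = exp(−0.0000484 × 4000) = 0.823987
R(M3) = exp(−0.0000118 × 4000) = 0.953897
R(M4) = exp(−0.0000397 × 4000) = 0.853167
R(M5) = exp(−0.0000184 × 4000) = 0.929043
Series (M2 and M3): 0.823987 × 0.953897 = 0.785999
Parallel ([0.785999] and M4): 1 − (1 − 0.785999)(1 − 0.853167) = 0.968578
Series ([0.968578] and M5): 0.968578 × 0.929043 = 0.899851
Parallel (M1 and [0.899851]): 1 − (1 − 0.822012)(1 − 0.899851) = 0.9822

0.9822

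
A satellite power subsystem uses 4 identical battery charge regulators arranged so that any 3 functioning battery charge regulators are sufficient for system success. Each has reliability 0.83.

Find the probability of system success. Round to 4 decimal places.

R = Σ_{i=3}^{4} C(4,i) p^i (1−p)^{4−i} with p = 0.83
C(4,3)·0.83^3·0.17^1 = 0.388815
C(4,4)·0.83^4·0.17^0 = 0.474583
Sum = 0.8634

0.8634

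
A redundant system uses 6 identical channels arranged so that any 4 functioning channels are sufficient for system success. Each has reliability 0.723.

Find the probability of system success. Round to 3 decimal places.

R = Σ_{i=4}^{6} C(6,i) p^i (1−p)^{6−i} with p = 0.723
C(6,4)·0.723^4·0.277^2 = 0.31449
C(6,5)·0.723^5·0.277^1 = 0.32834
C(6,6)·0.723^6·0.277^0 = 0.14283
Sum = 0.786

0.786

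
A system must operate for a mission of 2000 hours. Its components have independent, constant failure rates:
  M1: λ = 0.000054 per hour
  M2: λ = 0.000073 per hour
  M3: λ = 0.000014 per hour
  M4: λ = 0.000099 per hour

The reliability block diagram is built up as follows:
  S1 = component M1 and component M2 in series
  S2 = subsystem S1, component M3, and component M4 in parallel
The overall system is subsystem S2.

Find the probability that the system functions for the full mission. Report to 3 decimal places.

R(M1) = exp(−0.000054 × 2000) = 0.89763
R(M2) = exp(−0.000073 × 2000) = 0.86416
R(M3) = exp(−0.000014 × 2000) = 0.97239
R(M4) = exp(−0.000099 × 2000) = 0.82037
Series (M1 and M2): 0.89763 × 0.86416 = 0.77570
Parallel ([0.77570], M3, and M4): 1 − (1 − 0.77570)(1 − 0.97239)(1 − 0.82037) = 0.999

0.999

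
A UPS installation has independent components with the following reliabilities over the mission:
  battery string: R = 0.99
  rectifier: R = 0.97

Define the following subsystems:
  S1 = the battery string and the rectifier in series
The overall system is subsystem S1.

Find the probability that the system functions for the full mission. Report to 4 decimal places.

Series (battery string and rectifier): 0.990000 × 0.970000 = 0.9603

0.9603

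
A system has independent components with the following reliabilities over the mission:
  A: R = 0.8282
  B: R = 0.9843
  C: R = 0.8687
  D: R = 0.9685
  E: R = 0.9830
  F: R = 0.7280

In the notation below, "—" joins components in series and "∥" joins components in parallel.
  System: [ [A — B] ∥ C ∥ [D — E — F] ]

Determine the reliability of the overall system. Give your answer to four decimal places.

0.9926

Series (A and B): 0.828200 × 0.984300 = 0.815197
Series (D, E, and F): 0.968500 × 0.983000 × 0.728000 = 0.693082
Parallel ([0.815197], C, and [0.693082]): 1 − (1 − 0.815197)(1 − 0.868700)(1 − 0.693082) = 0.9926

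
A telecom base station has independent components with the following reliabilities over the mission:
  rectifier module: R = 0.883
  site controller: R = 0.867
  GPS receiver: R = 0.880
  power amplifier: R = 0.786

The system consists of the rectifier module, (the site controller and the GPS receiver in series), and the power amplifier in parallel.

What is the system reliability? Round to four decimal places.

0.9941

Series (site controller and GPS receiver): 0.867000 × 0.880000 = 0.762960
Parallel (rectifier module, [0.762960], and power amplifier): 1 − (1 − 0.883000)(1 − 0.762960)(1 − 0.786000) = 0.9941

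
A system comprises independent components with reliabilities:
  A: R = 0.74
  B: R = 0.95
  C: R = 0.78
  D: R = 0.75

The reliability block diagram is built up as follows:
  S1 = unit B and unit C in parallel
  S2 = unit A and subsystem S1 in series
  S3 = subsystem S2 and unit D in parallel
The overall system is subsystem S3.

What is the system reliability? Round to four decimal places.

Parallel (B and C): 1 − (1 − 0.950000)(1 − 0.780000) = 0.989000
Series (A and [0.989000]): 0.740000 × 0.989000 = 0.731860
Parallel ([0.731860] and D): 1 − (1 − 0.731860)(1 − 0.750000) = 0.9330

0.9330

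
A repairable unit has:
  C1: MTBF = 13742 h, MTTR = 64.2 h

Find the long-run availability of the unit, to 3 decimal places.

0.995

A(C1) = MTBF/(MTBF+MTTR) = 13742/(13742+64.2) = 0.995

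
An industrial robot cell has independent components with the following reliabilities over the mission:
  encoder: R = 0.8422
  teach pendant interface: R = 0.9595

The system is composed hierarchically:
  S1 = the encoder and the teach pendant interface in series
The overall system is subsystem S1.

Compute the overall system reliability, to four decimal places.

0.8081

Series (encoder and teach pendant interface): 0.842200 × 0.959500 = 0.8081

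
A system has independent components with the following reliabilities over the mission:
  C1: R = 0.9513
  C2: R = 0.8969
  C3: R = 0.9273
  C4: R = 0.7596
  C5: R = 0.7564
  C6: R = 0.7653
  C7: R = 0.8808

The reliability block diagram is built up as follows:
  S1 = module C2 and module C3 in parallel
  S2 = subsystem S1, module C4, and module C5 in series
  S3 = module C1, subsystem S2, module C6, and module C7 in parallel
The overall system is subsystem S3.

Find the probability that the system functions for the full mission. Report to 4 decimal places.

0.9994

Parallel (C2 and C3): 1 − (1 − 0.896900)(1 − 0.927300) = 0.992505
Series ([0.992505], C4, and C5): 0.992505 × 0.759600 × 0.756400 = 0.570255
Parallel (C1, [0.570255], C6, and C7): 1 − (1 − 0.951300)(1 − 0.570255)(1 − 0.765300)(1 − 0.880800) = 0.9994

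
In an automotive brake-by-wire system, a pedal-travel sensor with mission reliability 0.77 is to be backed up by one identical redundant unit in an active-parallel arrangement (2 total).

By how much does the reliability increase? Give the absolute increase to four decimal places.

0.1771

R_before = 0.77
R_after = 1 − (1 − 0.77)^2 = 0.9471
ΔR = 0.9471 − 0.77 = 0.1771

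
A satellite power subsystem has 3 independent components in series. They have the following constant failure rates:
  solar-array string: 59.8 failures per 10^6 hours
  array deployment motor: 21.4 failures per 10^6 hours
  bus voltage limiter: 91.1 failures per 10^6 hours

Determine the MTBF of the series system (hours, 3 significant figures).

5800

Series of exponential components: λ_sys = Σ λ_i
λ_sys = 0.0000598 + 0.0000214 + 0.0000911 = 1.7230e-04 /h
MTBF = 1 / λ_sys = 5800 h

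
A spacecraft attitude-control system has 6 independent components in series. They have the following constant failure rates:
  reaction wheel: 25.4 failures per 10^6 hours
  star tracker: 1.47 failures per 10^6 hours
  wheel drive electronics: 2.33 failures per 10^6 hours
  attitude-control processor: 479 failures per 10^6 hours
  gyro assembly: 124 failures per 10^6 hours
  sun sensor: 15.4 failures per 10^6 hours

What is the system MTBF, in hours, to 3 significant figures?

1540

Series of exponential components: λ_sys = Σ λ_i
λ_sys = 0.0000254 + 0.00000147 + 0.00000233 + 0.000479 + 0.000124 + 0.0000154 = 6.4760e-04 /h
MTBF = 1 / λ_sys = 1540 h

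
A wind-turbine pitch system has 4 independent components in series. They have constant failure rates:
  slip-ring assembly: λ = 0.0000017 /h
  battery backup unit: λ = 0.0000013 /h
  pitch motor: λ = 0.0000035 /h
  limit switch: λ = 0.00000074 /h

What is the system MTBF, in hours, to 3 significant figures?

138000

Series of exponential components: λ_sys = Σ λ_i
λ_sys = 0.0000017 + 0.0000013 + 0.0000035 + 0.00000074 = 7.2400e-06 /h
MTBF = 1 / λ_sys = 138000 h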